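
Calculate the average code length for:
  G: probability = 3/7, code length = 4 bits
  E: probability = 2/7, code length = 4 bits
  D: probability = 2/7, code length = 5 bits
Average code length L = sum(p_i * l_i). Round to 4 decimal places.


Weighted contributions p_i * l_i:
  G: (3/7) * 4 = 12/7
  E: (2/7) * 4 = 8/7
  D: (2/7) * 5 = 10/7
Sum = (12 + 8 + 10)/7 = 30/7

L = 30/7 = 4.2857 bits/symbol


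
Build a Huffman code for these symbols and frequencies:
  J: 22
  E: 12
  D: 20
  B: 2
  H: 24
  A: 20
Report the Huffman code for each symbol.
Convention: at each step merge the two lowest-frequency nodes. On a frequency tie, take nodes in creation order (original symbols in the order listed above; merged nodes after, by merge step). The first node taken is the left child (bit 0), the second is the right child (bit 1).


Huffman tree construction:
Step 1: Merge B(2) + E(12) = 14
Step 2: Merge (B+E)(14) + D(20) = 34
Step 3: Merge A(20) + J(22) = 42
Step 4: Merge H(24) + ((B+E)+D)(34) = 58
Step 5: Merge (A+J)(42) + (H+((B+E)+D))(58) = 100
Read each symbol's code off the tree from the root (left child = 0, right child = 1).

Codes:
  J: 01 (length 2)
  E: 1101 (length 4)
  D: 111 (length 3)
  B: 1100 (length 4)
  H: 10 (length 2)
  A: 00 (length 2)
Average code length: 248/100 = 2.4800 bits/symbol


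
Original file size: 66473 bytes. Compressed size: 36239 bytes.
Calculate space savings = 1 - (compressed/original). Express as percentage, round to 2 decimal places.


ratio = compressed/original = 36239/66473 = 0.545169
savings = 1 - ratio = 1 - 0.545169 = 0.454831
as a percentage: 0.454831 * 100 = 45.48%

Space savings = 1 - 36239/66473 = 45.48%


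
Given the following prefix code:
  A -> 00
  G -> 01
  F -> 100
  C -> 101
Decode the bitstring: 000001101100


Decoding step by step:
Bits 00 -> A
Bits 00 -> A
Bits 01 -> G
Bits 101 -> C
Bits 100 -> F


Decoded message: AAGCF


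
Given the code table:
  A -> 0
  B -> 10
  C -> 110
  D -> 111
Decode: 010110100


Decoding:
0 -> A
10 -> B
110 -> C
10 -> B
0 -> A


Result: ABCBA


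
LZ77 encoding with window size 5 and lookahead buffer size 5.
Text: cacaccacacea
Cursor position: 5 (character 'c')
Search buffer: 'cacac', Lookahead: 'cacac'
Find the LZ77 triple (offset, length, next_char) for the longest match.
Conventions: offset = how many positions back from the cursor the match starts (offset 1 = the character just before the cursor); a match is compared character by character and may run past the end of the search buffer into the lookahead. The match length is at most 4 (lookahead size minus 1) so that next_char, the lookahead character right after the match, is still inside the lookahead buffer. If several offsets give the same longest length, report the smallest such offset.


Try each offset into the search buffer:
  offset=1 (pos 4, char 'c'): match length 1
  offset=2 (pos 3, char 'a'): match length 0
  offset=3 (pos 2, char 'c'): match length 3
  offset=4 (pos 1, char 'a'): match length 0
  offset=5 (pos 0, char 'c'): match length 4
Longest match has length 4 at offset 5.
next_char = character at position 5 + 4 = 9 -> 'c'

Best match: offset=5, length=4 (matching 'caca' starting at position 0)
LZ77 triple: (5, 4, 'c')


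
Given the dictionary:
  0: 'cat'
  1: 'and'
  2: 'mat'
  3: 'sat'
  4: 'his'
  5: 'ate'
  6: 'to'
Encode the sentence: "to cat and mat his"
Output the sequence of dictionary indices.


Look up each word in the dictionary:
  'to' -> 6
  'cat' -> 0
  'and' -> 1
  'mat' -> 2
  'his' -> 4

Encoded: [6, 0, 1, 2, 4]


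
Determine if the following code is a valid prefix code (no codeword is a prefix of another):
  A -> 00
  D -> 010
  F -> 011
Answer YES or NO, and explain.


Checking each pair (does one codeword prefix another?):
  A='00' vs D='010': no prefix
  A='00' vs F='011': no prefix
  D='010' vs A='00': no prefix
  D='010' vs F='011': no prefix
  F='011' vs A='00': no prefix
  F='011' vs D='010': no prefix
No violation found over all pairs.

YES -- this is a valid prefix code. No codeword is a prefix of any other codeword.


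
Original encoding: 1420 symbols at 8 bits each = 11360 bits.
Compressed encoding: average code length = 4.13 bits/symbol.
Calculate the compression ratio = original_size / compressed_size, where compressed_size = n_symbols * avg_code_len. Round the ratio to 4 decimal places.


original_size = n_symbols * orig_bits = 1420 * 8 = 11360 bits
compressed_size = n_symbols * avg_code_len = 1420 * 4.13 = 5864.6 bits
ratio = original_size / compressed_size = 11360 / 5864.6 = 1.937

Compression ratio = 1.937


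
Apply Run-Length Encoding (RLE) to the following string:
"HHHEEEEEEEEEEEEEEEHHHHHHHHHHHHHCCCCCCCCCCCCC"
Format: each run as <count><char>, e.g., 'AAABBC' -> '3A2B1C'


Scanning runs left to right:
  i=0: run of 'H' x 3 -> '3H'
  i=3: run of 'E' x 15 -> '15E'
  i=18: run of 'H' x 13 -> '13H'
  i=31: run of 'C' x 13 -> '13C'

RLE = 3H15E13H13C


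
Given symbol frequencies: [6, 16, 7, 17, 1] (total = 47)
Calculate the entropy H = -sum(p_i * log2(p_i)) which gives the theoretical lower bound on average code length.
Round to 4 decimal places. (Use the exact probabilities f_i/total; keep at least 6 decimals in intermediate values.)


Per-symbol terms -p_i * log2(p_i) with p_i = f_i/47:
  p = 6/47 = 0.127660: log2(p) = -2.969626, -p*log2(p) = 0.379101
  p = 16/47 = 0.340426: log2(p) = -1.554589, -p*log2(p) = 0.529222
  p = 7/47 = 0.148936: log2(p) = -2.747234, -p*log2(p) = 0.409163
  p = 17/47 = 0.361702: log2(p) = -1.467126, -p*log2(p) = 0.530663
  p = 1/47 = 0.021277: log2(p) = -5.554589, -p*log2(p) = 0.118183
H = 0.379101 + 0.529222 + 0.409163 + 0.530663 + 0.118183 = 1.966332

H = 1.9663 bits/symbol


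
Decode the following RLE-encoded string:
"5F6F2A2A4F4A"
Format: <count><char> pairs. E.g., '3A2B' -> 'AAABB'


Expanding each <count><char> pair:
  5F -> 'FFFFF'
  6F -> 'FFFFFF'
  2A -> 'AA'
  2A -> 'AA'
  4F -> 'FFFF'
  4A -> 'AAAA'

Decoded = FFFFFFFFFFFAAAAFFFFAAAA


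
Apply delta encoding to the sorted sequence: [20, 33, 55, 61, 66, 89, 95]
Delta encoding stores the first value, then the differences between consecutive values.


First value: 20
Deltas:
  33 - 20 = 13
  55 - 33 = 22
  61 - 55 = 6
  66 - 61 = 5
  89 - 66 = 23
  95 - 89 = 6


Delta encoded: [20, 13, 22, 6, 5, 23, 6]


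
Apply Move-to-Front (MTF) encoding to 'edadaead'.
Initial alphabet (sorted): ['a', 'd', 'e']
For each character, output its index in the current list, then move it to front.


MTF encoding:
'e': index 2 in ['a', 'd', 'e'] -> ['e', 'a', 'd']
'd': index 2 in ['e', 'a', 'd'] -> ['d', 'e', 'a']
'a': index 2 in ['d', 'e', 'a'] -> ['a', 'd', 'e']
'd': index 1 in ['a', 'd', 'e'] -> ['d', 'a', 'e']
'a': index 1 in ['d', 'a', 'e'] -> ['a', 'd', 'e']
'e': index 2 in ['a', 'd', 'e'] -> ['e', 'a', 'd']
'a': index 1 in ['e', 'a', 'd'] -> ['a', 'e', 'd']
'd': index 2 in ['a', 'e', 'd'] -> ['d', 'a', 'e']


Output: [2, 2, 2, 1, 1, 2, 1, 2]


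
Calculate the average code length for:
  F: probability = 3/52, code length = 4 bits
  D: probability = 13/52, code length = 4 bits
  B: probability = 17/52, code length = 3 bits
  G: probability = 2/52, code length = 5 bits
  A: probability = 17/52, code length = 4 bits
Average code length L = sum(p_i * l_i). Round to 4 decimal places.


Weighted contributions p_i * l_i:
  F: (3/52) * 4 = 12/52
  D: (13/52) * 4 = 52/52
  B: (17/52) * 3 = 51/52
  G: (2/52) * 5 = 10/52
  A: (17/52) * 4 = 68/52
Sum = (12 + 52 + 51 + 10 + 68)/52 = 193/52

L = 193/52 = 3.7115 bits/symbol


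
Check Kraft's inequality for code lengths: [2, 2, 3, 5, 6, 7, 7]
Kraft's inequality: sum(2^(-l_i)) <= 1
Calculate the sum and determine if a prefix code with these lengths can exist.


Sum = 2^(-2) + 2^(-2) + 2^(-3) + 2^(-5) + 2^(-6) + 2^(-7) + 2^(-7)
    = 0.25 + 0.25 + 0.125 + 0.03125 + 0.015625 + 0.0078125 + 0.0078125
    = 88/128 = 0.6875
Since 0.6875 <= 1, Kraft's inequality IS satisfied.
A prefix code with these lengths CAN exist.

Kraft sum = 0.6875. Satisfied.


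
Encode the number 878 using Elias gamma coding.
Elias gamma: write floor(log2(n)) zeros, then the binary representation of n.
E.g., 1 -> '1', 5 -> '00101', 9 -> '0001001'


num_bits = floor(log2(878)) + 1 = 10
leading_zeros = num_bits - 1 = 9
binary(878) = 1101101110

Elias gamma(878) = '000000000' + '1101101110' = 0000000001101101110 (19 bits)


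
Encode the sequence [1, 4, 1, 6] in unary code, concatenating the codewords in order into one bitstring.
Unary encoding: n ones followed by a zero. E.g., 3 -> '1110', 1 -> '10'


Encode each number as n ones followed by a terminating 0:
  1 -> 10 (2 bits)
  4 -> 11110 (5 bits)
  1 -> 10 (2 bits)
  6 -> 1111110 (7 bits)
Total length = 2 + 5 + 2 + 7 = 16 bits.

Unary([1, 4, 1, 6]) = 1011110101111110 (16 bits)


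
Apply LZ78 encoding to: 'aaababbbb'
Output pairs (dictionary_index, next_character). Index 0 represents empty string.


LZ78 encoding steps:
Dictionary: {0: ''}
Step 1: w='' (idx 0), next='a' -> output (0, 'a'), add 'a' as idx 1
Step 2: w='a' (idx 1), next='a' -> output (1, 'a'), add 'aa' as idx 2
Step 3: w='' (idx 0), next='b' -> output (0, 'b'), add 'b' as idx 3
Step 4: w='a' (idx 1), next='b' -> output (1, 'b'), add 'ab' as idx 4
Step 5: w='b' (idx 3), next='b' -> output (3, 'b'), add 'bb' as idx 5
Step 6: w='b' (idx 3), end of input -> output (3, '')


Encoded: [(0, 'a'), (1, 'a'), (0, 'b'), (1, 'b'), (3, 'b'), (3, '')]


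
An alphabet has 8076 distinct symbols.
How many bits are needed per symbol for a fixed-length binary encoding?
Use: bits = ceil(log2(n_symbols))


log2(8076) = 12.9794
Bracket: 2^12 = 4096 < 8076 <= 2^13 = 8192
So ceil(log2(8076)) = 13

bits = ceil(log2(8076)) = ceil(12.9794) = 13 bits


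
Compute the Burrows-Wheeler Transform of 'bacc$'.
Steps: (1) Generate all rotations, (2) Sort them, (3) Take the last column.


Rotations (sorted):
  0: $bacc -> last char: c
  1: acc$b -> last char: b
  2: bacc$ -> last char: $
  3: c$bac -> last char: c
  4: cc$ba -> last char: a


BWT = cb$ca


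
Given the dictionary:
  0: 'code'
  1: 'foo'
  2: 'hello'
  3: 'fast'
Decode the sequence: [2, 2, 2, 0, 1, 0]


Look up each index in the dictionary:
  2 -> 'hello'
  2 -> 'hello'
  2 -> 'hello'
  0 -> 'code'
  1 -> 'foo'
  0 -> 'code'

Decoded: "hello hello hello code foo code"


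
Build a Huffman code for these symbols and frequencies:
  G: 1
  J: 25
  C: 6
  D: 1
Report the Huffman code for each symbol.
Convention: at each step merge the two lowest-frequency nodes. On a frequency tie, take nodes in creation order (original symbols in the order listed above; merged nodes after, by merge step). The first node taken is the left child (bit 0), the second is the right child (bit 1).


Huffman tree construction:
Step 1: Merge G(1) + D(1) = 2
Step 2: Merge (G+D)(2) + C(6) = 8
Step 3: Merge ((G+D)+C)(8) + J(25) = 33
Read each symbol's code off the tree from the root (left child = 0, right child = 1).

Codes:
  G: 000 (length 3)
  J: 1 (length 1)
  C: 01 (length 2)
  D: 001 (length 3)
Average code length: 43/33 = 1.3030 bits/symbol


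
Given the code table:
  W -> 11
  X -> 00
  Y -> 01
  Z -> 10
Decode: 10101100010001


Decoding:
10 -> Z
10 -> Z
11 -> W
00 -> X
01 -> Y
00 -> X
01 -> Y


Result: ZZWXYXY


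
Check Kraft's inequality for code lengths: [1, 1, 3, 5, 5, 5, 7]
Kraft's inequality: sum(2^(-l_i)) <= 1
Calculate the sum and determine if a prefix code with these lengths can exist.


Sum = 2^(-1) + 2^(-1) + 2^(-3) + 2^(-5) + 2^(-5) + 2^(-5) + 2^(-7)
    = 0.5 + 0.5 + 0.125 + 0.03125 + 0.03125 + 0.03125 + 0.0078125
    = 157/128 = 1.2265625
Since 1.2265625 > 1, Kraft's inequality is NOT satisfied.
A prefix code with these lengths CANNOT exist.

Kraft sum = 1.2265625. Not satisfied.


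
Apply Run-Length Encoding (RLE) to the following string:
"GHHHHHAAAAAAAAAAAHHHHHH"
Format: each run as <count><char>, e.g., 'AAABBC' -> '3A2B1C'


Scanning runs left to right:
  i=0: run of 'G' x 1 -> '1G'
  i=1: run of 'H' x 5 -> '5H'
  i=6: run of 'A' x 11 -> '11A'
  i=17: run of 'H' x 6 -> '6H'

RLE = 1G5H11A6H


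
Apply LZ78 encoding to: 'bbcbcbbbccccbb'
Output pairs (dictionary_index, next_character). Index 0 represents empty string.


LZ78 encoding steps:
Dictionary: {0: ''}
Step 1: w='' (idx 0), next='b' -> output (0, 'b'), add 'b' as idx 1
Step 2: w='b' (idx 1), next='c' -> output (1, 'c'), add 'bc' as idx 2
Step 3: w='bc' (idx 2), next='b' -> output (2, 'b'), add 'bcb' as idx 3
Step 4: w='b' (idx 1), next='b' -> output (1, 'b'), add 'bb' as idx 4
Step 5: w='' (idx 0), next='c' -> output (0, 'c'), add 'c' as idx 5
Step 6: w='c' (idx 5), next='c' -> output (5, 'c'), add 'cc' as idx 6
Step 7: w='c' (idx 5), next='b' -> output (5, 'b'), add 'cb' as idx 7
Step 8: w='b' (idx 1), end of input -> output (1, '')


Encoded: [(0, 'b'), (1, 'c'), (2, 'b'), (1, 'b'), (0, 'c'), (5, 'c'), (5, 'b'), (1, '')]


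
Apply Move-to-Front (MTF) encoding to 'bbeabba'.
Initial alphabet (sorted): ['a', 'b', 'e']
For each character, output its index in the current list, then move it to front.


MTF encoding:
'b': index 1 in ['a', 'b', 'e'] -> ['b', 'a', 'e']
'b': index 0 in ['b', 'a', 'e'] -> ['b', 'a', 'e']
'e': index 2 in ['b', 'a', 'e'] -> ['e', 'b', 'a']
'a': index 2 in ['e', 'b', 'a'] -> ['a', 'e', 'b']
'b': index 2 in ['a', 'e', 'b'] -> ['b', 'a', 'e']
'b': index 0 in ['b', 'a', 'e'] -> ['b', 'a', 'e']
'a': index 1 in ['b', 'a', 'e'] -> ['a', 'b', 'e']


Output: [1, 0, 2, 2, 2, 0, 1]


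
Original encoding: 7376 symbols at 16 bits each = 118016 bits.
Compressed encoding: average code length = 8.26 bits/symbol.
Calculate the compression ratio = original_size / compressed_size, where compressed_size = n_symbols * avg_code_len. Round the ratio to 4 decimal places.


original_size = n_symbols * orig_bits = 7376 * 16 = 118016 bits
compressed_size = n_symbols * avg_code_len = 7376 * 8.26 = 60925.76 bits
ratio = original_size / compressed_size = 118016 / 60925.76 = 1.937

Compression ratio = 1.937


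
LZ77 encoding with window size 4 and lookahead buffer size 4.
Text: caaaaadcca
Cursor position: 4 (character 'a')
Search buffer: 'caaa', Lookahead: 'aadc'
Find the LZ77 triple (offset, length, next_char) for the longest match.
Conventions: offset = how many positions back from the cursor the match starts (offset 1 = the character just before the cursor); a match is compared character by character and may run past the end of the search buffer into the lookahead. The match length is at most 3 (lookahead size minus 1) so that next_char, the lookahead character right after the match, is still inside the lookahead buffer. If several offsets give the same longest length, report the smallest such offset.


Try each offset into the search buffer:
  offset=1 (pos 3, char 'a'): match length 2
  offset=2 (pos 2, char 'a'): match length 2
  offset=3 (pos 1, char 'a'): match length 2
  offset=4 (pos 0, char 'c'): match length 0
Longest match has length 2, found at offsets 1, 2, 3; take the smallest, offset 1.
next_char = character at position 4 + 2 = 6 -> 'd'

Best match: offset=1, length=2 (matching 'aa' starting at position 3)
LZ77 triple: (1, 2, 'd')


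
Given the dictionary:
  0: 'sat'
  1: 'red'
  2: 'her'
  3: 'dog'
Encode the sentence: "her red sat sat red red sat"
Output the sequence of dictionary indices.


Look up each word in the dictionary:
  'her' -> 2
  'red' -> 1
  'sat' -> 0
  'sat' -> 0
  'red' -> 1
  'red' -> 1
  'sat' -> 0

Encoded: [2, 1, 0, 0, 1, 1, 0]


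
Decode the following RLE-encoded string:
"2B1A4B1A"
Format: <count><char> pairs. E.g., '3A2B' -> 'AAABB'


Expanding each <count><char> pair:
  2B -> 'BB'
  1A -> 'A'
  4B -> 'BBBB'
  1A -> 'A'

Decoded = BBABBBBA


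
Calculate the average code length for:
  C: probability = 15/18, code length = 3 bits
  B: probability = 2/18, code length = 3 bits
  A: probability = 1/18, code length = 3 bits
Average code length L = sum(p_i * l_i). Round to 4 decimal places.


Weighted contributions p_i * l_i:
  C: (15/18) * 3 = 45/18
  B: (2/18) * 3 = 6/18
  A: (1/18) * 3 = 3/18
Sum = (45 + 6 + 3)/18 = 54/18

L = 54/18 = 3.0000 bits/symbol


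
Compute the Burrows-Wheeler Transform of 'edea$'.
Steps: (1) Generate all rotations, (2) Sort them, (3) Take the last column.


Rotations (sorted):
  0: $edea -> last char: a
  1: a$ede -> last char: e
  2: dea$e -> last char: e
  3: ea$ed -> last char: d
  4: edea$ -> last char: $


BWT = aeed$


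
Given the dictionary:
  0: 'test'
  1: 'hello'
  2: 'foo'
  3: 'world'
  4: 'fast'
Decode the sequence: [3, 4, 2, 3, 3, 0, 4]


Look up each index in the dictionary:
  3 -> 'world'
  4 -> 'fast'
  2 -> 'foo'
  3 -> 'world'
  3 -> 'world'
  0 -> 'test'
  4 -> 'fast'

Decoded: "world fast foo world world test fast"


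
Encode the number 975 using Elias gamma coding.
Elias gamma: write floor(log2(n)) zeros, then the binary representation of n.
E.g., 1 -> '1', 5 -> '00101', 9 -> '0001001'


num_bits = floor(log2(975)) + 1 = 10
leading_zeros = num_bits - 1 = 9
binary(975) = 1111001111

Elias gamma(975) = '000000000' + '1111001111' = 0000000001111001111 (19 bits)


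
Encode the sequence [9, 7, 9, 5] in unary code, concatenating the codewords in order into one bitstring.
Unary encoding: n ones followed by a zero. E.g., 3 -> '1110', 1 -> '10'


Encode each number as n ones followed by a terminating 0:
  9 -> 1111111110 (10 bits)
  7 -> 11111110 (8 bits)
  9 -> 1111111110 (10 bits)
  5 -> 111110 (6 bits)
Total length = 10 + 8 + 10 + 6 = 34 bits.

Unary([9, 7, 9, 5]) = 1111111110111111101111111110111110 (34 bits)


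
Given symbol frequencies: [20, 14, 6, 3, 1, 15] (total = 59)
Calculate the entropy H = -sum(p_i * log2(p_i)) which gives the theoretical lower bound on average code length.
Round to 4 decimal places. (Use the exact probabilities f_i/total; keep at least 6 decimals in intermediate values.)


Per-symbol terms -p_i * log2(p_i) with p_i = f_i/59:
  p = 20/59 = 0.338983: log2(p) = -1.560715, -p*log2(p) = 0.529056
  p = 14/59 = 0.237288: log2(p) = -2.075288, -p*log2(p) = 0.492441
  p = 6/59 = 0.101695: log2(p) = -3.297681, -p*log2(p) = 0.335357
  p = 3/59 = 0.050847: log2(p) = -4.297681, -p*log2(p) = 0.218526
  p = 1/59 = 0.016949: log2(p) = -5.882643, -p*log2(p) = 0.099706
  p = 15/59 = 0.254237: log2(p) = -1.975752, -p*log2(p) = 0.502310
H = 0.529056 + 0.492441 + 0.335357 + 0.218526 + 0.099706 + 0.502310 = 2.177396

H = 2.1774 bits/symbol


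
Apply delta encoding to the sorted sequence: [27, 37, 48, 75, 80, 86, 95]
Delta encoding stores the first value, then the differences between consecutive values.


First value: 27
Deltas:
  37 - 27 = 10
  48 - 37 = 11
  75 - 48 = 27
  80 - 75 = 5
  86 - 80 = 6
  95 - 86 = 9


Delta encoded: [27, 10, 11, 27, 5, 6, 9]


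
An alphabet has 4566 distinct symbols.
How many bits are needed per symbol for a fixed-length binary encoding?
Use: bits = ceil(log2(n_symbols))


log2(4566) = 12.1567
Bracket: 2^12 = 4096 < 4566 <= 2^13 = 8192
So ceil(log2(4566)) = 13

bits = ceil(log2(4566)) = ceil(12.1567) = 13 bits


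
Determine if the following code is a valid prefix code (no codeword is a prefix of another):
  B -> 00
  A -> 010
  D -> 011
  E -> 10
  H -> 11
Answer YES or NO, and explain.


Checking each pair (does one codeword prefix another?):
  B='00' vs A='010': no prefix
  B='00' vs D='011': no prefix
  B='00' vs E='10': no prefix
  B='00' vs H='11': no prefix
  A='010' vs B='00': no prefix
  A='010' vs D='011': no prefix
  A='010' vs E='10': no prefix
  A='010' vs H='11': no prefix
  D='011' vs B='00': no prefix
  D='011' vs A='010': no prefix
  D='011' vs E='10': no prefix
  D='011' vs H='11': no prefix
  E='10' vs B='00': no prefix
  E='10' vs A='010': no prefix
  E='10' vs D='011': no prefix
  E='10' vs H='11': no prefix
  H='11' vs B='00': no prefix
  H='11' vs A='010': no prefix
  H='11' vs D='011': no prefix
  H='11' vs E='10': no prefix
No violation found over all pairs.

YES -- this is a valid prefix code. No codeword is a prefix of any other codeword.


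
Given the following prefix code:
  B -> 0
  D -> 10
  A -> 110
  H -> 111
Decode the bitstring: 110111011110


Decoding step by step:
Bits 110 -> A
Bits 111 -> H
Bits 0 -> B
Bits 111 -> H
Bits 10 -> D


Decoded message: AHBHD


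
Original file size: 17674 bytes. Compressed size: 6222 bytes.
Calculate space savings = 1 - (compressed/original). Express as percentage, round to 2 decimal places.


ratio = compressed/original = 6222/17674 = 0.352043
savings = 1 - ratio = 1 - 0.352043 = 0.647957
as a percentage: 0.647957 * 100 = 64.8%

Space savings = 1 - 6222/17674 = 64.8%


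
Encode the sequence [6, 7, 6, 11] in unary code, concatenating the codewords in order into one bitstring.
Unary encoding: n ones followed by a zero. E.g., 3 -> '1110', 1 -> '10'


Encode each number as n ones followed by a terminating 0:
  6 -> 1111110 (7 bits)
  7 -> 11111110 (8 bits)
  6 -> 1111110 (7 bits)
  11 -> 111111111110 (12 bits)
Total length = 7 + 8 + 7 + 12 = 34 bits.

Unary([6, 7, 6, 11]) = 1111110111111101111110111111111110 (34 bits)


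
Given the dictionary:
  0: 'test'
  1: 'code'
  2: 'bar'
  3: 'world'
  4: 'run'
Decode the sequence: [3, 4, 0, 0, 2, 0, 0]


Look up each index in the dictionary:
  3 -> 'world'
  4 -> 'run'
  0 -> 'test'
  0 -> 'test'
  2 -> 'bar'
  0 -> 'test'
  0 -> 'test'

Decoded: "world run test test bar test test"


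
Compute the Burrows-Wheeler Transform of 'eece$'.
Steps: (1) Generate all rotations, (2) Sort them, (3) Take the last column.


Rotations (sorted):
  0: $eece -> last char: e
  1: ce$ee -> last char: e
  2: e$eec -> last char: c
  3: ece$e -> last char: e
  4: eece$ -> last char: $


BWT = eece$


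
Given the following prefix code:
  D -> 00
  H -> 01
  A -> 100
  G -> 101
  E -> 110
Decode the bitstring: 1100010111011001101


Decoding step by step:
Bits 110 -> E
Bits 00 -> D
Bits 101 -> G
Bits 110 -> E
Bits 110 -> E
Bits 01 -> H
Bits 101 -> G


Decoded message: EDGEEHG


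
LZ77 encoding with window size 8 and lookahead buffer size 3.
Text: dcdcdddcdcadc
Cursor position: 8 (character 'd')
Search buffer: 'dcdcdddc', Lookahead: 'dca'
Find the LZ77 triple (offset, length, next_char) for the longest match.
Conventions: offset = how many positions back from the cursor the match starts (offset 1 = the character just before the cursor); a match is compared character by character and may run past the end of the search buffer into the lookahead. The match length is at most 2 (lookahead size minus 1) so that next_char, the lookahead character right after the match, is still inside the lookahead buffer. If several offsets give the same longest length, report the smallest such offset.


Try each offset into the search buffer:
  offset=1 (pos 7, char 'c'): match length 0
  offset=2 (pos 6, char 'd'): match length 2
  offset=3 (pos 5, char 'd'): match length 1
  offset=4 (pos 4, char 'd'): match length 1
  offset=5 (pos 3, char 'c'): match length 0
  offset=6 (pos 2, char 'd'): match length 2
  offset=7 (pos 1, char 'c'): match length 0
  offset=8 (pos 0, char 'd'): match length 2
Longest match has length 2, found at offsets 2, 6, 8; take the smallest, offset 2.
next_char = character at position 8 + 2 = 10 -> 'a'

Best match: offset=2, length=2 (matching 'dc' starting at position 6)
LZ77 triple: (2, 2, 'a')


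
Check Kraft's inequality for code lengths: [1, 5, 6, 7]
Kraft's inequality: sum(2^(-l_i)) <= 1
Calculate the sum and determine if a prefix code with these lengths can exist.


Sum = 2^(-1) + 2^(-5) + 2^(-6) + 2^(-7)
    = 0.5 + 0.03125 + 0.015625 + 0.0078125
    = 71/128 = 0.5546875
Since 0.5546875 <= 1, Kraft's inequality IS satisfied.
A prefix code with these lengths CAN exist.

Kraft sum = 0.5546875. Satisfied.


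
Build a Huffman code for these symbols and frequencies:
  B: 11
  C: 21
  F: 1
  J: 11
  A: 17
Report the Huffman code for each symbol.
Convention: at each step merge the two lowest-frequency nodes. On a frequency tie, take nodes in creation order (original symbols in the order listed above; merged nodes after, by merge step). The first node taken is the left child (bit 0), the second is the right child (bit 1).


Huffman tree construction:
Step 1: Merge F(1) + B(11) = 12
Step 2: Merge J(11) + (F+B)(12) = 23
Step 3: Merge A(17) + C(21) = 38
Step 4: Merge (J+(F+B))(23) + (A+C)(38) = 61
Read each symbol's code off the tree from the root (left child = 0, right child = 1).

Codes:
  B: 011 (length 3)
  C: 11 (length 2)
  F: 010 (length 3)
  J: 00 (length 2)
  A: 10 (length 2)
Average code length: 134/61 = 2.1967 bits/symbol


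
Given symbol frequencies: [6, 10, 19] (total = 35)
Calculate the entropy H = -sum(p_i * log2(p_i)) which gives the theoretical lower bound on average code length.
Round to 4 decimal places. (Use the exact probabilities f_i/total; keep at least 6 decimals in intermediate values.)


Per-symbol terms -p_i * log2(p_i) with p_i = f_i/35:
  p = 6/35 = 0.171429: log2(p) = -2.544321, -p*log2(p) = 0.436169
  p = 10/35 = 0.285714: log2(p) = -1.807355, -p*log2(p) = 0.516387
  p = 19/35 = 0.542857: log2(p) = -0.881356, -p*log2(p) = 0.478450
H = 0.436169 + 0.516387 + 0.478450 = 1.431006

H = 1.431 bits/symbol


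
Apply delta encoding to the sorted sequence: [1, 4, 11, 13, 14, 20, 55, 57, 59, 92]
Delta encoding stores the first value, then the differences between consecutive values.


First value: 1
Deltas:
  4 - 1 = 3
  11 - 4 = 7
  13 - 11 = 2
  14 - 13 = 1
  20 - 14 = 6
  55 - 20 = 35
  57 - 55 = 2
  59 - 57 = 2
  92 - 59 = 33


Delta encoded: [1, 3, 7, 2, 1, 6, 35, 2, 2, 33]


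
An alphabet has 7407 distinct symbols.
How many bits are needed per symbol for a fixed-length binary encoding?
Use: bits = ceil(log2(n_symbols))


log2(7407) = 12.8547
Bracket: 2^12 = 4096 < 7407 <= 2^13 = 8192
So ceil(log2(7407)) = 13

bits = ceil(log2(7407)) = ceil(12.8547) = 13 bits


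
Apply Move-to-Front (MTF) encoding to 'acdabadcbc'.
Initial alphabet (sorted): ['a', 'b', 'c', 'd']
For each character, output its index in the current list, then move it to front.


MTF encoding:
'a': index 0 in ['a', 'b', 'c', 'd'] -> ['a', 'b', 'c', 'd']
'c': index 2 in ['a', 'b', 'c', 'd'] -> ['c', 'a', 'b', 'd']
'd': index 3 in ['c', 'a', 'b', 'd'] -> ['d', 'c', 'a', 'b']
'a': index 2 in ['d', 'c', 'a', 'b'] -> ['a', 'd', 'c', 'b']
'b': index 3 in ['a', 'd', 'c', 'b'] -> ['b', 'a', 'd', 'c']
'a': index 1 in ['b', 'a', 'd', 'c'] -> ['a', 'b', 'd', 'c']
'd': index 2 in ['a', 'b', 'd', 'c'] -> ['d', 'a', 'b', 'c']
'c': index 3 in ['d', 'a', 'b', 'c'] -> ['c', 'd', 'a', 'b']
'b': index 3 in ['c', 'd', 'a', 'b'] -> ['b', 'c', 'd', 'a']
'c': index 1 in ['b', 'c', 'd', 'a'] -> ['c', 'b', 'd', 'a']


Output: [0, 2, 3, 2, 3, 1, 2, 3, 3, 1]


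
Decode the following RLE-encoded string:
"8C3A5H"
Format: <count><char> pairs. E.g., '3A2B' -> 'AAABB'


Expanding each <count><char> pair:
  8C -> 'CCCCCCCC'
  3A -> 'AAA'
  5H -> 'HHHHH'

Decoded = CCCCCCCCAAAHHHHH


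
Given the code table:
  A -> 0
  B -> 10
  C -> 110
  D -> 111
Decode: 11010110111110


Decoding:
110 -> C
10 -> B
110 -> C
111 -> D
110 -> C


Result: CBCDC


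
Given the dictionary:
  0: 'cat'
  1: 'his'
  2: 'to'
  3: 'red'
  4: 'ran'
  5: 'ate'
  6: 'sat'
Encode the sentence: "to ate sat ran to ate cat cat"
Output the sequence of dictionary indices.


Look up each word in the dictionary:
  'to' -> 2
  'ate' -> 5
  'sat' -> 6
  'ran' -> 4
  'to' -> 2
  'ate' -> 5
  'cat' -> 0
  'cat' -> 0

Encoded: [2, 5, 6, 4, 2, 5, 0, 0]


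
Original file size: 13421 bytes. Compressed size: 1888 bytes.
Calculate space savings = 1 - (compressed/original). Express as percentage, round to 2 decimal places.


ratio = compressed/original = 1888/13421 = 0.140675
savings = 1 - ratio = 1 - 0.140675 = 0.859325
as a percentage: 0.859325 * 100 = 85.93%

Space savings = 1 - 1888/13421 = 85.93%


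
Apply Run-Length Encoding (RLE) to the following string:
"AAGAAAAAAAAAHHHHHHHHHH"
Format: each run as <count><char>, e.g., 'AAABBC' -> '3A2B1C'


Scanning runs left to right:
  i=0: run of 'A' x 2 -> '2A'
  i=2: run of 'G' x 1 -> '1G'
  i=3: run of 'A' x 9 -> '9A'
  i=12: run of 'H' x 10 -> '10H'

RLE = 2A1G9A10H


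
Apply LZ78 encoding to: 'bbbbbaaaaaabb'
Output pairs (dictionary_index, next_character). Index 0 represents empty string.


LZ78 encoding steps:
Dictionary: {0: ''}
Step 1: w='' (idx 0), next='b' -> output (0, 'b'), add 'b' as idx 1
Step 2: w='b' (idx 1), next='b' -> output (1, 'b'), add 'bb' as idx 2
Step 3: w='bb' (idx 2), next='a' -> output (2, 'a'), add 'bba' as idx 3
Step 4: w='' (idx 0), next='a' -> output (0, 'a'), add 'a' as idx 4
Step 5: w='a' (idx 4), next='a' -> output (4, 'a'), add 'aa' as idx 5
Step 6: w='aa' (idx 5), next='b' -> output (5, 'b'), add 'aab' as idx 6
Step 7: w='b' (idx 1), end of input -> output (1, '')


Encoded: [(0, 'b'), (1, 'b'), (2, 'a'), (0, 'a'), (4, 'a'), (5, 'b'), (1, '')]


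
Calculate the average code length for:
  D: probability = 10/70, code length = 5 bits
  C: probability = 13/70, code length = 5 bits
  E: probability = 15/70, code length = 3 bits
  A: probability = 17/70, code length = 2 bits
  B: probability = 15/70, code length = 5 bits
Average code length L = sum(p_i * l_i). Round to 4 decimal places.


Weighted contributions p_i * l_i:
  D: (10/70) * 5 = 50/70
  C: (13/70) * 5 = 65/70
  E: (15/70) * 3 = 45/70
  A: (17/70) * 2 = 34/70
  B: (15/70) * 5 = 75/70
Sum = (50 + 65 + 45 + 34 + 75)/70 = 269/70

L = 269/70 = 3.8429 bits/symbol


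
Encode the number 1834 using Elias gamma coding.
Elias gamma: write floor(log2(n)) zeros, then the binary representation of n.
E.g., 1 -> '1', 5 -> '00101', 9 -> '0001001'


num_bits = floor(log2(1834)) + 1 = 11
leading_zeros = num_bits - 1 = 10
binary(1834) = 11100101010

Elias gamma(1834) = '0000000000' + '11100101010' = 000000000011100101010 (21 bits)


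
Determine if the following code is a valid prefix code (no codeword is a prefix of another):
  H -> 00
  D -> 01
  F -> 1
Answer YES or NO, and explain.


Checking each pair (does one codeword prefix another?):
  H='00' vs D='01': no prefix
  H='00' vs F='1': no prefix
  D='01' vs H='00': no prefix
  D='01' vs F='1': no prefix
  F='1' vs H='00': no prefix
  F='1' vs D='01': no prefix
No violation found over all pairs.

YES -- this is a valid prefix code. No codeword is a prefix of any other codeword.


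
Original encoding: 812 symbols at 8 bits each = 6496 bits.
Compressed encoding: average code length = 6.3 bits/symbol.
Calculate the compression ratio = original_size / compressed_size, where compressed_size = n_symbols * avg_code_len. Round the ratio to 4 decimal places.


original_size = n_symbols * orig_bits = 812 * 8 = 6496 bits
compressed_size = n_symbols * avg_code_len = 812 * 6.3 = 5115.6 bits
ratio = original_size / compressed_size = 6496 / 5115.6 = 1.2698

Compression ratio = 1.2698


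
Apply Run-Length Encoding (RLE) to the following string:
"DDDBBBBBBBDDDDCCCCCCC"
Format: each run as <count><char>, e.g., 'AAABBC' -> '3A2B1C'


Scanning runs left to right:
  i=0: run of 'D' x 3 -> '3D'
  i=3: run of 'B' x 7 -> '7B'
  i=10: run of 'D' x 4 -> '4D'
  i=14: run of 'C' x 7 -> '7C'

RLE = 3D7B4D7C


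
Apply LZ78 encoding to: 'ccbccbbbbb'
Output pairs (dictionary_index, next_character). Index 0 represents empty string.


LZ78 encoding steps:
Dictionary: {0: ''}
Step 1: w='' (idx 0), next='c' -> output (0, 'c'), add 'c' as idx 1
Step 2: w='c' (idx 1), next='b' -> output (1, 'b'), add 'cb' as idx 2
Step 3: w='c' (idx 1), next='c' -> output (1, 'c'), add 'cc' as idx 3
Step 4: w='' (idx 0), next='b' -> output (0, 'b'), add 'b' as idx 4
Step 5: w='b' (idx 4), next='b' -> output (4, 'b'), add 'bb' as idx 5
Step 6: w='bb' (idx 5), end of input -> output (5, '')


Encoded: [(0, 'c'), (1, 'b'), (1, 'c'), (0, 'b'), (4, 'b'), (5, '')]


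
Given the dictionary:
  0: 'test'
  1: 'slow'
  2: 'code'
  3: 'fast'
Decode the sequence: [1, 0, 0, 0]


Look up each index in the dictionary:
  1 -> 'slow'
  0 -> 'test'
  0 -> 'test'
  0 -> 'test'

Decoded: "slow test test test"


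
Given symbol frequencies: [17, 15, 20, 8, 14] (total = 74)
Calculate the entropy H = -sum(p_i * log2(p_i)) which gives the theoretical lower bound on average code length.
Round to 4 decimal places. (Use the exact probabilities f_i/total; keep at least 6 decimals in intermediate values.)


Per-symbol terms -p_i * log2(p_i) with p_i = f_i/74:
  p = 17/74 = 0.229730: log2(p) = -2.121991, -p*log2(p) = 0.487484
  p = 15/74 = 0.202703: log2(p) = -2.302563, -p*log2(p) = 0.466736
  p = 20/74 = 0.270270: log2(p) = -1.887525, -p*log2(p) = 0.510142
  p = 8/74 = 0.108108: log2(p) = -3.209453, -p*log2(p) = 0.346968
  p = 14/74 = 0.189189: log2(p) = -2.402098, -p*log2(p) = 0.454451
H = 0.487484 + 0.466736 + 0.510142 + 0.346968 + 0.454451 = 2.265781

H = 2.2658 bits/symbol


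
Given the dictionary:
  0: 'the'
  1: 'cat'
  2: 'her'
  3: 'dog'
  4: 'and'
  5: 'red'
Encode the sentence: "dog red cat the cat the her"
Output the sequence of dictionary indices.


Look up each word in the dictionary:
  'dog' -> 3
  'red' -> 5
  'cat' -> 1
  'the' -> 0
  'cat' -> 1
  'the' -> 0
  'her' -> 2

Encoded: [3, 5, 1, 0, 1, 0, 2]


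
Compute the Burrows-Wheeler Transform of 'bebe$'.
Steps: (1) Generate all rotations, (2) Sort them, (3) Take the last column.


Rotations (sorted):
  0: $bebe -> last char: e
  1: be$be -> last char: e
  2: bebe$ -> last char: $
  3: e$beb -> last char: b
  4: ebe$b -> last char: b


BWT = ee$bb


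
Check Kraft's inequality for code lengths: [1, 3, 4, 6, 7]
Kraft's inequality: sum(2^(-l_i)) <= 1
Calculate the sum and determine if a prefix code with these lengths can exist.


Sum = 2^(-1) + 2^(-3) + 2^(-4) + 2^(-6) + 2^(-7)
    = 0.5 + 0.125 + 0.0625 + 0.015625 + 0.0078125
    = 91/128 = 0.7109375
Since 0.7109375 <= 1, Kraft's inequality IS satisfied.
A prefix code with these lengths CAN exist.

Kraft sum = 0.7109375. Satisfied.


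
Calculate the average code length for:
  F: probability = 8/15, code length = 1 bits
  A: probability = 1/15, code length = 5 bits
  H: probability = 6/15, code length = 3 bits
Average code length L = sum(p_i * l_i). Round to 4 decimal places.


Weighted contributions p_i * l_i:
  F: (8/15) * 1 = 8/15
  A: (1/15) * 5 = 5/15
  H: (6/15) * 3 = 18/15
Sum = (8 + 5 + 18)/15 = 31/15

L = 31/15 = 2.0667 bits/symbol


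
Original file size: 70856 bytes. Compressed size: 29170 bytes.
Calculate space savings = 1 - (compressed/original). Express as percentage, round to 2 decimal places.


ratio = compressed/original = 29170/70856 = 0.41168
savings = 1 - ratio = 1 - 0.41168 = 0.58832
as a percentage: 0.58832 * 100 = 58.83%

Space savings = 1 - 29170/70856 = 58.83%


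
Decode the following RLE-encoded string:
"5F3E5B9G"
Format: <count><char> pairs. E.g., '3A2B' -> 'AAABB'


Expanding each <count><char> pair:
  5F -> 'FFFFF'
  3E -> 'EEE'
  5B -> 'BBBBB'
  9G -> 'GGGGGGGGG'

Decoded = FFFFFEEEBBBBBGGGGGGGGG


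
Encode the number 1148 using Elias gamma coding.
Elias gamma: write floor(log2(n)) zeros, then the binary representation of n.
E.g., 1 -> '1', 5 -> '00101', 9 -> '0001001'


num_bits = floor(log2(1148)) + 1 = 11
leading_zeros = num_bits - 1 = 10
binary(1148) = 10001111100

Elias gamma(1148) = '0000000000' + '10001111100' = 000000000010001111100 (21 bits)


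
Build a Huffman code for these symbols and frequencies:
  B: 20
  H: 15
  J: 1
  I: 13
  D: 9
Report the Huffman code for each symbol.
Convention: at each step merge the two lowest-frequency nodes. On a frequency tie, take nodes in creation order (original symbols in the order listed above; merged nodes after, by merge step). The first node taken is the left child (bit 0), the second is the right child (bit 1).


Huffman tree construction:
Step 1: Merge J(1) + D(9) = 10
Step 2: Merge (J+D)(10) + I(13) = 23
Step 3: Merge H(15) + B(20) = 35
Step 4: Merge ((J+D)+I)(23) + (H+B)(35) = 58
Read each symbol's code off the tree from the root (left child = 0, right child = 1).

Codes:
  B: 11 (length 2)
  H: 10 (length 2)
  J: 000 (length 3)
  I: 01 (length 2)
  D: 001 (length 3)
Average code length: 126/58 = 2.1724 bits/symbol


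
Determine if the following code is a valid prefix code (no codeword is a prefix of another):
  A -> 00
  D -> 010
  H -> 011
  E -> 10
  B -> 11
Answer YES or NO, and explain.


Checking each pair (does one codeword prefix another?):
  A='00' vs D='010': no prefix
  A='00' vs H='011': no prefix
  A='00' vs E='10': no prefix
  A='00' vs B='11': no prefix
  D='010' vs A='00': no prefix
  D='010' vs H='011': no prefix
  D='010' vs E='10': no prefix
  D='010' vs B='11': no prefix
  H='011' vs A='00': no prefix
  H='011' vs D='010': no prefix
  H='011' vs E='10': no prefix
  H='011' vs B='11': no prefix
  E='10' vs A='00': no prefix
  E='10' vs D='010': no prefix
  E='10' vs H='011': no prefix
  E='10' vs B='11': no prefix
  B='11' vs A='00': no prefix
  B='11' vs D='010': no prefix
  B='11' vs H='011': no prefix
  B='11' vs E='10': no prefix
No violation found over all pairs.

YES -- this is a valid prefix code. No codeword is a prefix of any other codeword.


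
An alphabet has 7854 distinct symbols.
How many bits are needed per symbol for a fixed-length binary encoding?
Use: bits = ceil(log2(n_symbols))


log2(7854) = 12.9392
Bracket: 2^12 = 4096 < 7854 <= 2^13 = 8192
So ceil(log2(7854)) = 13

bits = ceil(log2(7854)) = ceil(12.9392) = 13 bits


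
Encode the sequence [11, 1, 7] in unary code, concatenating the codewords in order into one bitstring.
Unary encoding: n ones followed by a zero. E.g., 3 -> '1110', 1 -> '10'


Encode each number as n ones followed by a terminating 0:
  11 -> 111111111110 (12 bits)
  1 -> 10 (2 bits)
  7 -> 11111110 (8 bits)
Total length = 12 + 2 + 8 = 22 bits.

Unary([11, 1, 7]) = 1111111111101011111110 (22 bits)


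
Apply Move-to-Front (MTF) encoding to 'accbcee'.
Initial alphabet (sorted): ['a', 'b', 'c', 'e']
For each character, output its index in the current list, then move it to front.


MTF encoding:
'a': index 0 in ['a', 'b', 'c', 'e'] -> ['a', 'b', 'c', 'e']
'c': index 2 in ['a', 'b', 'c', 'e'] -> ['c', 'a', 'b', 'e']
'c': index 0 in ['c', 'a', 'b', 'e'] -> ['c', 'a', 'b', 'e']
'b': index 2 in ['c', 'a', 'b', 'e'] -> ['b', 'c', 'a', 'e']
'c': index 1 in ['b', 'c', 'a', 'e'] -> ['c', 'b', 'a', 'e']
'e': index 3 in ['c', 'b', 'a', 'e'] -> ['e', 'c', 'b', 'a']
'e': index 0 in ['e', 'c', 'b', 'a'] -> ['e', 'c', 'b', 'a']


Output: [0, 2, 0, 2, 1, 3, 0]


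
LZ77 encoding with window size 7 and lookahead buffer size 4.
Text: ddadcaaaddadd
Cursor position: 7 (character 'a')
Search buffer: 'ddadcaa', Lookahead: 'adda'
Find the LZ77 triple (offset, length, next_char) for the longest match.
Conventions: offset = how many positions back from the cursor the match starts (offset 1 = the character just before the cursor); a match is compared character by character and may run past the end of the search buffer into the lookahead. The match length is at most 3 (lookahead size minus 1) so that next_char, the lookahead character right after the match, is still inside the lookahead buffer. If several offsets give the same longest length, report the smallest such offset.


Try each offset into the search buffer:
  offset=1 (pos 6, char 'a'): match length 1
  offset=2 (pos 5, char 'a'): match length 1
  offset=3 (pos 4, char 'c'): match length 0
  offset=4 (pos 3, char 'd'): match length 0
  offset=5 (pos 2, char 'a'): match length 2
  offset=6 (pos 1, char 'd'): match length 0
  offset=7 (pos 0, char 'd'): match length 0
Longest match has length 2 at offset 5.
next_char = character at position 7 + 2 = 9 -> 'd'

Best match: offset=5, length=2 (matching 'ad' starting at position 2)
LZ77 triple: (5, 2, 'd')


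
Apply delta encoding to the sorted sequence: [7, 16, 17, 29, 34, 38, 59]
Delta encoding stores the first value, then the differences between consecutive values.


First value: 7
Deltas:
  16 - 7 = 9
  17 - 16 = 1
  29 - 17 = 12
  34 - 29 = 5
  38 - 34 = 4
  59 - 38 = 21


Delta encoded: [7, 9, 1, 12, 5, 4, 21]
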